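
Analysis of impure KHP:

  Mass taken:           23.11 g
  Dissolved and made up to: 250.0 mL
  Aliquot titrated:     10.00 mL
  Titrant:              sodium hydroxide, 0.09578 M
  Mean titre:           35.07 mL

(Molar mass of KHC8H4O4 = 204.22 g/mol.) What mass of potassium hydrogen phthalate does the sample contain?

KHC8H4O4 + NaOH → KNaC8H4O4 + H2O
n(NaOH) per titration = 0.03507 × 0.09578 = 3.359 × 10^-3 mol
n(KHC8H4O4) in each aliquot = 3.359 × 10^-3 mol (1:1 ratio)
n(KHC8H4O4) in the whole flask = 3.359 × 10^-3 × 250.0/10.00 = 0.08398 mol
mass of KHC8H4O4 = 0.08398 × 204.22 = 17.15 g

17.15 g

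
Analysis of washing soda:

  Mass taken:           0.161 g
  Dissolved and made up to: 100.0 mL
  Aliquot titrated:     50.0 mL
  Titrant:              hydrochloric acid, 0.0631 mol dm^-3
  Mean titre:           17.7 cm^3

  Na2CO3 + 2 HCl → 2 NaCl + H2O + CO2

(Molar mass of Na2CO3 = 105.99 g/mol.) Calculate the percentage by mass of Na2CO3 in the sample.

73.5 %

n(HCl) per titration = 0.0177 × 0.0631 = 1.12 × 10^-3 mol
From the 1:2 ratio, n(Na2CO3) in each aliquot = 1/2 × 1.12 × 10^-3 = 5.58 × 10^-4 mol
n(Na2CO3) in the whole flask = 5.58 × 10^-4 × 100.0/50.0 = 1.12 × 10^-3 mol
mass of Na2CO3 = 1.12 × 10^-3 × 105.99 = 0.118 g
% Na2CO3 = 0.118 / 0.161 × 100 = 73.5 %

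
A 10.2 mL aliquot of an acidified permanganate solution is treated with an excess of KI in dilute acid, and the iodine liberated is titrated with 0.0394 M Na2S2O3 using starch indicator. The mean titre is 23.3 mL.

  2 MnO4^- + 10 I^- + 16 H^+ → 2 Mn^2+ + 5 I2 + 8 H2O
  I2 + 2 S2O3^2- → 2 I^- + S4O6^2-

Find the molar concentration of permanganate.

0.0180 M

n(S2O3^2-) = 0.0233 × 0.0394 = 9.18 × 10^-4 mol
n(I2) = n(S2O3^2-)/2 = 4.59 × 10^-4 mol
From the 2:5 ratio, n(MnO4^-) in the aliquot = 2/5 × 4.59 × 10^-4 = 1.84 × 10^-4 mol
[MnO4^-] = 1.84 × 10^-4 / 0.0102 = 0.0180 mol/L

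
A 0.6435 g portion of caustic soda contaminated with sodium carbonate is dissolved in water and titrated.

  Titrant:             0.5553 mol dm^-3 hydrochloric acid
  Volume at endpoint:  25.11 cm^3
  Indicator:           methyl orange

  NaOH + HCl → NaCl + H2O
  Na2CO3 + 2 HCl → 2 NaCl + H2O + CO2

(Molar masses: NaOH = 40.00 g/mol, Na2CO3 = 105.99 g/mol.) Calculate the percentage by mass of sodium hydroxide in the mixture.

n(HCl) = 0.02511 × 0.5553 = 0.01394 mol
Let x = n(NaOH), y = n(Na2CO3).
Titrant: 1x + 2y = 0.01394;  mass: 40.00x + 105.99y = 0.6435
Solving, x = 7.344 × 10^-3 mol, y = 3.300 × 10^-3 mol
mass of NaOH = 7.344 × 10^-3 × 40.00 = 0.2938 g
% NaOH = 0.2938 / 0.6435 × 100 = 45.65 %

45.65 %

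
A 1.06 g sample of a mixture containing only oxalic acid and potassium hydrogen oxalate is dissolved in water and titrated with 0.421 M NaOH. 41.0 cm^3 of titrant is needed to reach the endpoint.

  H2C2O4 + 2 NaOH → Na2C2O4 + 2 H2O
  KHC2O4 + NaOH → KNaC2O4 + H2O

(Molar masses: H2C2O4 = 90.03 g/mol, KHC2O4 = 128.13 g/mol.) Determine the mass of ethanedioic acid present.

n(NaOH) = 0.0410 × 0.421 = 0.0173 mol
Let x = n(H2C2O4), y = n(KHC2O4).
Titrant: 2x + 1y = 0.0173;  mass: 90.03x + 128.13y = 1.06
Solving, x = 6.93 × 10^-3 mol, y = 3.40 × 10^-3 mol
mass of H2C2O4 = 6.93 × 10^-3 × 90.03 = 0.624 g

0.624 g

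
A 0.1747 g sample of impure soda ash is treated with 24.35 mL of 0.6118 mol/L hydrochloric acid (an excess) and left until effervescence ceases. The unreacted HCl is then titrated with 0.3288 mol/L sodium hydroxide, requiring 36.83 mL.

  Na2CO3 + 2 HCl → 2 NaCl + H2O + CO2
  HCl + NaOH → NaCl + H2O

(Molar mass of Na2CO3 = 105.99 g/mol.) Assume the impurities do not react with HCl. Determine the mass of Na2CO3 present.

n(HCl) added = 0.02435 × 0.6118 = 0.01490 mol
n(NaOH) used in back-titration = 0.03683 × 0.3288 = 0.01211 mol
n(HCl) left over = 0.01211 mol (1:1 ratio)
n(HCl) consumed by analyte = 0.01490 − 0.01211 = 2.788 × 10^-3 mol
From the 1:2 ratio, n(Na2CO3) = 1/2 × 2.788 × 10^-3 = 1.394 × 10^-3 mol
mass of Na2CO3 = 1.394 × 10^-3 × 105.99 = 0.1477 g

0.1477 g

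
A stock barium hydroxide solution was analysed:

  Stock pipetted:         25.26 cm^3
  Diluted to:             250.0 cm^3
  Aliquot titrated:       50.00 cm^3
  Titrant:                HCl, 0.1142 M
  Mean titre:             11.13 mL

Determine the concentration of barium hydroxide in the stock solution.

0.1258 M

Ba(OH)2 + 2 HCl → BaCl2 + 2 H2O
n(HCl) = 0.01113 × 0.1142 = 1.271 × 10^-3 mol
From the 1:2 ratio, n(Ba(OH)2) in the aliquot = 1/2 × 1.271 × 10^-3 = 6.355 × 10^-4 mol
[Ba(OH)2]_dilute = 6.355 × 10^-4 / 0.05000 = 0.01271 mol/L
Dilution factor = 250.0 / 25.26 = 9.897
[Ba(OH)2]_stock = 0.01271 × 9.897 = 0.1258 mol/L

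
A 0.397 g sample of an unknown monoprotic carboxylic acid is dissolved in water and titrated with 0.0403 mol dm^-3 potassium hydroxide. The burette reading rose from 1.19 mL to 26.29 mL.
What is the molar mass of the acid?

n(KOH) = 0.0251 L × 0.0403 mol/L = 1.01 × 10^-3 mol
n(HA) = 1.01 × 10^-3 mol (1:1 ratio)
M = m / n = 0.397 g / 1.01 × 10^-3 mol = 392 g/mol

392 g/mol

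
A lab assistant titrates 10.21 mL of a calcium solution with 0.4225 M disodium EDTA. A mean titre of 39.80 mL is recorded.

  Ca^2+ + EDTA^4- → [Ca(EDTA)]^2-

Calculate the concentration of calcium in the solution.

n(EDTA) = 0.03980 L × 0.4225 mol/L = 0.01682 mol
n(Ca2+) = 0.01682 mol (1:1 mole ratio)
[Ca2+] = 0.01682 mol / 0.01021 L = 1.647 mol/L

1.647 M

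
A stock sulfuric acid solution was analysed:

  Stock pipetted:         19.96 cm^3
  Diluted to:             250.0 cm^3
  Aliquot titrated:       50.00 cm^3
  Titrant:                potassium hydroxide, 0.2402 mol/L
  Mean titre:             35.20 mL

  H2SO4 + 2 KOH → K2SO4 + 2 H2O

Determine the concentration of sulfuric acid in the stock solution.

1.059 mol/L

n(KOH) = 0.03520 × 0.2402 = 8.455 × 10^-3 mol
From the 1:2 ratio, n(H2SO4) in the aliquot = 1/2 × 8.455 × 10^-3 = 4.228 × 10^-3 mol
[H2SO4]_dilute = 4.228 × 10^-3 / 0.05000 = 0.08455 mol/L
Dilution factor = 250.0 / 19.96 = 12.53
[H2SO4]_stock = 0.08455 × 12.53 = 1.059 mol/L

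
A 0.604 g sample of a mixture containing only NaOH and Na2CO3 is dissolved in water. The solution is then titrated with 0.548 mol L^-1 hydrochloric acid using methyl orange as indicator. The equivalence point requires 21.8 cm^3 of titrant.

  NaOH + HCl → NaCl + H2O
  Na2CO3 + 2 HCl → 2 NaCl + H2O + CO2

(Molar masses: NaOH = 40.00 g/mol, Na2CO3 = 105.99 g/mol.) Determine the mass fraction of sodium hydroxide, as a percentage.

14.8 %

n(HCl) = 0.0218 × 0.548 = 0.0119 mol
Let x = n(NaOH), y = n(Na2CO3).
Titrant: 1x + 2y = 0.0119;  mass: 40.00x + 105.99y = 0.604
Solving, x = 2.24 × 10^-3 mol, y = 4.85 × 10^-3 mol
mass of NaOH = 2.24 × 10^-3 × 40.00 = 0.0896 g
% NaOH = 0.0896 / 0.604 × 100 = 14.8 %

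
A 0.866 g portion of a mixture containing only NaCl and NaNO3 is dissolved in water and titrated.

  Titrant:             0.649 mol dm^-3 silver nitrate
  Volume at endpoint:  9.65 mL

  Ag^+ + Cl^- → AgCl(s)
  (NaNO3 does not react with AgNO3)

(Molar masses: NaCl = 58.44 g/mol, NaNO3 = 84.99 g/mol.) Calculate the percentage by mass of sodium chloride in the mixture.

42.3 %

n(AgNO3) = 0.00965 × 0.649 = 6.26 × 10^-3 mol
Let x = n(NaCl), y = n(NaNO3).
Titrant: 1x = 6.26 × 10^-3;  mass: 58.44x + 84.99y = 0.866
Solving, x = 6.26 × 10^-3 mol, y = 5.88 × 10^-3 mol
mass of NaCl = 6.26 × 10^-3 × 58.44 = 0.366 g
% NaCl = 0.366 / 0.866 × 100 = 42.3 %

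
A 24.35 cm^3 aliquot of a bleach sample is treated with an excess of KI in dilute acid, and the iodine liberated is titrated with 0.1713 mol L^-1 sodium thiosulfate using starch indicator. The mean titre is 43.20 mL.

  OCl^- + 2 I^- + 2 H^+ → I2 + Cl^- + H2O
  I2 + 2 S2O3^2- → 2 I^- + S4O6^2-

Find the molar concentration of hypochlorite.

0.1520 mol/L

n(S2O3^2-) = 0.04320 × 0.1713 = 7.400 × 10^-3 mol
n(I2) = n(S2O3^2-)/2 = 3.700 × 10^-3 mol
n(OCl^-) in the aliquot = 3.700 × 10^-3 mol (1:1 ratio)
[OCl^-] = 3.700 × 10^-3 / 0.02435 = 0.1520 mol/L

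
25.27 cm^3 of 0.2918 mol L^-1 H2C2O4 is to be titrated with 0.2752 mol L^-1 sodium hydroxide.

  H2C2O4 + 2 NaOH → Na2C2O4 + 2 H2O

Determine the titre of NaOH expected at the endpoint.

n(H2C2O4) = 0.02527 L × 0.2918 mol/L = 7.374 × 10^-3 mol
From the 2:1 stoichiometry, n(NaOH) = 2/1 × 7.374 × 10^-3 = 0.01475 mol
V(NaOH) = 0.01475 mol / 0.2752 mol/L = 0.05359 L = 53.59 mL

53.59 mL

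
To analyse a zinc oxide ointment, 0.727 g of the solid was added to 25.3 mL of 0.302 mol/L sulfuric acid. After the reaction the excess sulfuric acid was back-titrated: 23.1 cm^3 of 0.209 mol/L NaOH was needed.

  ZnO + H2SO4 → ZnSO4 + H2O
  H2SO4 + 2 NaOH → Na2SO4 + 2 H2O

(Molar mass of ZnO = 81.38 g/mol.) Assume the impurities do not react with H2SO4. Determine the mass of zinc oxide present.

0.425 g

n(H2SO4) added = 0.0253 × 0.302 = 7.64 × 10^-3 mol
n(NaOH) used in back-titration = 0.0231 × 0.209 = 4.83 × 10^-3 mol
From the 1:2 ratio, n(H2SO4) left over = 1/2 × 4.83 × 10^-3 = 2.41 × 10^-3 mol
n(H2SO4) consumed by analyte = 7.64 × 10^-3 − 2.41 × 10^-3 = 5.23 × 10^-3 mol
n(ZnO) = 5.23 × 10^-3 mol (1:1 ratio)
mass of ZnO = 5.23 × 10^-3 × 81.38 = 0.425 g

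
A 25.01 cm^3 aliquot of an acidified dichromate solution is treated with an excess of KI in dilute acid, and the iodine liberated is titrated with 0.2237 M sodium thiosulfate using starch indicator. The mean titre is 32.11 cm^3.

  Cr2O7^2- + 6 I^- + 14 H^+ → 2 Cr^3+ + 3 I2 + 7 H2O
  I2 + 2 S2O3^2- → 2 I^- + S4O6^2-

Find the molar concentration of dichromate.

n(S2O3^2-) = 0.03211 × 0.2237 = 7.183 × 10^-3 mol
n(I2) = n(S2O3^2-)/2 = 3.592 × 10^-3 mol
From the 1:3 ratio, n(Cr2O7^2-) in the aliquot = 1/3 × 3.592 × 10^-3 = 1.197 × 10^-3 mol
[Cr2O7^2-] = 1.197 × 10^-3 / 0.02501 = 0.04787 mol/L

0.04787 M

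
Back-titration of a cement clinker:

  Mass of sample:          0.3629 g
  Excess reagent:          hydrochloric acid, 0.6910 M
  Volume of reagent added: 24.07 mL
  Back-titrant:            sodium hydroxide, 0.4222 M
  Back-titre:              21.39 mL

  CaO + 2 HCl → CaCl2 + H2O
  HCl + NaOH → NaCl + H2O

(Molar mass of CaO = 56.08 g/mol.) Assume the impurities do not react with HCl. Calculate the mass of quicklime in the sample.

0.2131 g

n(HCl) added = 0.02407 × 0.6910 = 0.01663 mol
n(NaOH) used in back-titration = 0.02139 × 0.4222 = 9.031 × 10^-3 mol
n(HCl) left over = 9.031 × 10^-3 mol (1:1 ratio)
n(HCl) consumed by analyte = 0.01663 − 9.031 × 10^-3 = 7.602 × 10^-3 mol
From the 1:2 ratio, n(CaO) = 1/2 × 7.602 × 10^-3 = 3.801 × 10^-3 mol
mass of CaO = 3.801 × 10^-3 × 56.08 = 0.2131 g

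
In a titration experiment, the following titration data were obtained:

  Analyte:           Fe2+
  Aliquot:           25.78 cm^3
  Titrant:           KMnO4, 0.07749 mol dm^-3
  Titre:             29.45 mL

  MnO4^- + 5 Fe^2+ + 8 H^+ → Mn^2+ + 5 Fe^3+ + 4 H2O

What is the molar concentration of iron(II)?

n(KMnO4) = 0.02945 L × 0.07749 mol/L = 2.282 × 10^-3 mol
From the 5:1 mole ratio, n(Fe2+) = 5/1 × 2.282 × 10^-3 = 0.01141 mol
[Fe2+] = 0.01141 mol / 0.02578 L = 0.4426 mol/L

0.4426 mol/L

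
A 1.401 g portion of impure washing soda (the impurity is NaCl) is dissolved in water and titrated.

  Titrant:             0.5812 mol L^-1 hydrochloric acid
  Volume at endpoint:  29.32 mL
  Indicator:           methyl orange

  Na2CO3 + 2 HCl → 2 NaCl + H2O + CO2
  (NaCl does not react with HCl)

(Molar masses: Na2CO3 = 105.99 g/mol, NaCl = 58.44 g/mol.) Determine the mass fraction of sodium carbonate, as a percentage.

64.46 %

n(HCl) = 0.02932 × 0.5812 = 0.01704 mol
Let x = n(Na2CO3), y = n(NaCl).
Titrant: 2x = 0.01704;  mass: 105.99x + 58.44y = 1.401
Solving, x = 8.520 × 10^-3 mol, y = 8.520 × 10^-3 mol
mass of Na2CO3 = 8.520 × 10^-3 × 105.99 = 0.9031 g
% Na2CO3 = 0.9031 / 1.401 × 100 = 64.46 %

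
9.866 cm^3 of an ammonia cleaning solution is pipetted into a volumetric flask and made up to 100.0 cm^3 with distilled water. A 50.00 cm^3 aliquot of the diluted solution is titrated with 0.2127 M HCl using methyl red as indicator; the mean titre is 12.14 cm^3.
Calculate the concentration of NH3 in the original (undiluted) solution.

NH3 + HCl → NH4Cl
n(HCl) = 0.01214 × 0.2127 = 2.582 × 10^-3 mol
n(NH3) in the aliquot = 2.582 × 10^-3 mol (1:1 ratio)
[NH3]_dilute = 2.582 × 10^-3 / 0.05000 = 0.05164 mol/L
Dilution factor = 100.0 / 9.866 = 10.14
[NH3]_stock = 0.05164 × 10.14 = 0.5234 mol/L

0.5234 M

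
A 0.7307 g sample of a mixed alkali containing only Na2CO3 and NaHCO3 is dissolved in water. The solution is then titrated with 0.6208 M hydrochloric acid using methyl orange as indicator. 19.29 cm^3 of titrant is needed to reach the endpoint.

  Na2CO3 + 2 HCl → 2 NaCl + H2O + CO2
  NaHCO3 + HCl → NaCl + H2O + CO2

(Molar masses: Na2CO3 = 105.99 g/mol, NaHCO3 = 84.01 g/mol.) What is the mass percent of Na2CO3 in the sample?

64.39 %

n(HCl) = 0.01929 × 0.6208 = 0.01198 mol
Let x = n(Na2CO3), y = n(NaHCO3).
Titrant: 2x + 1y = 0.01198;  mass: 105.99x + 84.01y = 0.7307
Solving, x = 4.439 × 10^-3 mol, y = 3.098 × 10^-3 mol
mass of Na2CO3 = 4.439 × 10^-3 × 105.99 = 0.4705 g
% Na2CO3 = 0.4705 / 0.7307 × 100 = 64.39 %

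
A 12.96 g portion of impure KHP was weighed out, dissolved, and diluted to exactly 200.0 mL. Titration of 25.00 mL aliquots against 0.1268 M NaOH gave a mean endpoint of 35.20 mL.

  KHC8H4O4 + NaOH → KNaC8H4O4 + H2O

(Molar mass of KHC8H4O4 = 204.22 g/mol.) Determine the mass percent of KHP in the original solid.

n(NaOH) per titration = 0.03520 × 0.1268 = 4.463 × 10^-3 mol
n(KHC8H4O4) in each aliquot = 4.463 × 10^-3 mol (1:1 ratio)
n(KHC8H4O4) in the whole flask = 4.463 × 10^-3 × 200.0/25.00 = 0.03571 mol
mass of KHC8H4O4 = 0.03571 × 204.22 = 7.292 g
% KHC8H4O4 = 7.292 / 12.96 × 100 = 56.27 %

56.27 %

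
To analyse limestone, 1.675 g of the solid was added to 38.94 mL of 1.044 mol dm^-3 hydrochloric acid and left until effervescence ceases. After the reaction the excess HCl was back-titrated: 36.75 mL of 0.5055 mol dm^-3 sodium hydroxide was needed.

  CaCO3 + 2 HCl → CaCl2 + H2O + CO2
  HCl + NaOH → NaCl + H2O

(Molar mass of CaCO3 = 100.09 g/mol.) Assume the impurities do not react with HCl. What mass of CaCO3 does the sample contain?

1.105 g

n(HCl) added = 0.03894 × 1.044 = 0.04065 mol
n(NaOH) used in back-titration = 0.03675 × 0.5055 = 0.01858 mol
n(HCl) left over = 0.01858 mol (1:1 ratio)
n(HCl) consumed by analyte = 0.04065 − 0.01858 = 0.02208 mol
From the 1:2 ratio, n(CaCO3) = 1/2 × 0.02208 = 0.01104 mol
mass of CaCO3 = 0.01104 × 100.09 = 1.105 g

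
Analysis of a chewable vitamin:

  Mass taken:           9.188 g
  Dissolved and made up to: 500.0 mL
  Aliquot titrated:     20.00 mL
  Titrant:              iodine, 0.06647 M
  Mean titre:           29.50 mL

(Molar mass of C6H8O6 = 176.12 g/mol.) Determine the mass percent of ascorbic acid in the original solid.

C6H8O6 + I2 → C6H6O6 + 2 HI
n(I2) per titration = 0.02950 × 0.06647 = 1.961 × 10^-3 mol
n(C6H8O6) in each aliquot = 1.961 × 10^-3 mol (1:1 ratio)
n(C6H8O6) in the whole flask = 1.961 × 10^-3 × 500.0/20.00 = 0.04902 mol
mass of C6H8O6 = 0.04902 × 176.12 = 8.634 g
% C6H8O6 = 8.634 / 9.188 × 100 = 93.97 %

93.97 %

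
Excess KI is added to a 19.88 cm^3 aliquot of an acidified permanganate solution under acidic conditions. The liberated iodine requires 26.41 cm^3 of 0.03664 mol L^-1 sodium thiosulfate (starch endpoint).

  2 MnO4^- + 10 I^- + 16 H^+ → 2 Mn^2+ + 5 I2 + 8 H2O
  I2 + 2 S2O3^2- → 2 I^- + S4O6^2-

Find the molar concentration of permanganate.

n(S2O3^2-) = 0.02641 × 0.03664 = 9.677 × 10^-4 mol
n(I2) = n(S2O3^2-)/2 = 4.838 × 10^-4 mol
From the 2:5 ratio, n(MnO4^-) in the aliquot = 2/5 × 4.838 × 10^-4 = 1.935 × 10^-4 mol
[MnO4^-] = 1.935 × 10^-4 / 0.01988 = 0.009735 mol/L

0.009735 mol/L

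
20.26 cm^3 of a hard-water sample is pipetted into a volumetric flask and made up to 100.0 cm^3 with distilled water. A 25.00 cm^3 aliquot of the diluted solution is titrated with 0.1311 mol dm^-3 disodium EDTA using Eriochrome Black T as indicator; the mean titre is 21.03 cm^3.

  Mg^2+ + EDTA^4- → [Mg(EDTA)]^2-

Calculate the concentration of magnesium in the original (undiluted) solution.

0.5443 mol/L

n(EDTA) = 0.02103 × 0.1311 = 2.757 × 10^-3 mol
n(Mg2+) in the aliquot = 2.757 × 10^-3 mol (1:1 ratio)
[Mg2+]_dilute = 2.757 × 10^-3 / 0.02500 = 0.1103 mol/L
Dilution factor = 100.0 / 20.26 = 4.936
[Mg2+]_stock = 0.1103 × 4.936 = 0.5443 mol/L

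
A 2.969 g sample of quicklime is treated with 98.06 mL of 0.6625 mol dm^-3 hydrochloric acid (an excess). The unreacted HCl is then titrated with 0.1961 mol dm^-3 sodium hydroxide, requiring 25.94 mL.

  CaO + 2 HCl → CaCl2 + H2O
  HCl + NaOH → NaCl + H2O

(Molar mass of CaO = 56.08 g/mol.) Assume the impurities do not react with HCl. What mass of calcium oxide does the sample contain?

1.679 g

n(HCl) added = 0.09806 × 0.6625 = 0.06496 mol
n(NaOH) used in back-titration = 0.02594 × 0.1961 = 5.087 × 10^-3 mol
n(HCl) left over = 5.087 × 10^-3 mol (1:1 ratio)
n(HCl) consumed by analyte = 0.06496 − 5.087 × 10^-3 = 0.05988 mol
From the 1:2 ratio, n(CaO) = 1/2 × 0.05988 = 0.02994 mol
mass of CaO = 0.02994 × 56.08 = 1.679 g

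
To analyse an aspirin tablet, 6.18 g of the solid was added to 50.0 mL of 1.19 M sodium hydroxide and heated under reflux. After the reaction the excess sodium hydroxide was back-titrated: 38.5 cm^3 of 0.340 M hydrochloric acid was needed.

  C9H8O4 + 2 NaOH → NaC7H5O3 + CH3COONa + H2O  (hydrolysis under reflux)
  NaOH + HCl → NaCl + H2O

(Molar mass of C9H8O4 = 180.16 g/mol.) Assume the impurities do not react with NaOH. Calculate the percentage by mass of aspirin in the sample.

n(NaOH) added = 0.0500 × 1.19 = 0.0595 mol
n(HCl) used in back-titration = 0.0385 × 0.340 = 0.0131 mol
n(NaOH) left over = 0.0131 mol (1:1 ratio)
n(NaOH) consumed by analyte = 0.0595 − 0.0131 = 0.0464 mol
From the 1:2 ratio, n(C9H8O4) = 1/2 × 0.0464 = 0.0232 mol
mass of C9H8O4 = 0.0232 × 180.16 = 4.18 g
% C9H8O4 = 4.18 / 6.18 × 100 = 67.6 %

67.6 %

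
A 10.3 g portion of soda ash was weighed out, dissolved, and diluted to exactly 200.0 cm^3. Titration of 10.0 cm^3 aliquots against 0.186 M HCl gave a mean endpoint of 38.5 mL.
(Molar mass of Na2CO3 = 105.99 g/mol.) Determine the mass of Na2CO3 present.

Na2CO3 + 2 HCl → 2 NaCl + H2O + CO2
n(HCl) per titration = 0.0385 × 0.186 = 7.16 × 10^-3 mol
From the 1:2 ratio, n(Na2CO3) in each aliquot = 1/2 × 7.16 × 10^-3 = 3.58 × 10^-3 mol
n(Na2CO3) in the whole flask = 3.58 × 10^-3 × 200.0/10.0 = 0.0716 mol
mass of Na2CO3 = 0.0716 × 105.99 = 7.59 g

7.59 g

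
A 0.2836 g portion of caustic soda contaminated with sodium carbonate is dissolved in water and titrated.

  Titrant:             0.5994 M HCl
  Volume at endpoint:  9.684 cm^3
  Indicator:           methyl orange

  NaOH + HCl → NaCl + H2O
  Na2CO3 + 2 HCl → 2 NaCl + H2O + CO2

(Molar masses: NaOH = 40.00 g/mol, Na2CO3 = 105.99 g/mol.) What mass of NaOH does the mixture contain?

0.07392 g

n(HCl) = 0.009684 × 0.5994 = 5.805 × 10^-3 mol
Let x = n(NaOH), y = n(Na2CO3).
Titrant: 1x + 2y = 5.805 × 10^-3;  mass: 40.00x + 105.99y = 0.2836
Solving, x = 1.848 × 10^-3 mol, y = 1.978 × 10^-3 mol
mass of NaOH = 1.848 × 10^-3 × 40.00 = 0.07392 g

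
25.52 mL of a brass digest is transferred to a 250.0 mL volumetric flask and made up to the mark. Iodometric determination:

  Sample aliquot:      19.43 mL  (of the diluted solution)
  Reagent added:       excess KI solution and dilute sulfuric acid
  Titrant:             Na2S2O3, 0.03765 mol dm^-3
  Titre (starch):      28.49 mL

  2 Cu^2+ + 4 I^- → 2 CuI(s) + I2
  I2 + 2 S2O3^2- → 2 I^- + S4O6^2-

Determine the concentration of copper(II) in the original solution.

n(S2O3^2-) = 0.02849 × 0.03765 = 1.073 × 10^-3 mol
n(I2) = n(S2O3^2-)/2 = 5.363 × 10^-4 mol
From the 2:1 ratio, n(Cu2+) in the aliquot = 2/1 × 5.363 × 10^-4 = 1.073 × 10^-3 mol
[Cu2+]_dilute = 1.073 × 10^-3 / 0.01943 = 0.05521 mol/L
[Cu2+]_original = 0.05521 × 250.0/25.52 = 0.5408 mol/L

0.5408 mol/L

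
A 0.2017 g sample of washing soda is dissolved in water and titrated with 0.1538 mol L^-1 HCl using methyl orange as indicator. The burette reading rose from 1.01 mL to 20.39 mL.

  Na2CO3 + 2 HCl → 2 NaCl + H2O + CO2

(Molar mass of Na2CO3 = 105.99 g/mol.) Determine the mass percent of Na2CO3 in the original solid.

n(HCl) = 0.01938 L × 0.1538 mol/L = 2.981 × 10^-3 mol
From the 1:2 ratio, n(Na2CO3) = 1/2 × 2.981 × 10^-3 = 1.490 × 10^-3 mol
mass of Na2CO3 = 1.490 × 10^-3 × 105.99 g/mol = 0.1580 g
% Na2CO3 = 0.1580 / 0.2017 × 100 = 78.31 %

78.31 %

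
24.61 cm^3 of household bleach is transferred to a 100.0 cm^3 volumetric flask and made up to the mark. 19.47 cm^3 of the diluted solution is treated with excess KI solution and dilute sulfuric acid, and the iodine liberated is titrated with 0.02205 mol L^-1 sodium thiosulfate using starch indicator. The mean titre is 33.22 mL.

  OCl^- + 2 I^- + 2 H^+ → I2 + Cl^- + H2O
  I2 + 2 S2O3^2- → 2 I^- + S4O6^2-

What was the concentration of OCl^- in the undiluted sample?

n(S2O3^2-) = 0.03322 × 0.02205 = 7.325 × 10^-4 mol
n(I2) = n(S2O3^2-)/2 = 3.663 × 10^-4 mol
n(OCl^-) in the aliquot = 3.663 × 10^-4 mol (1:1 ratio)
[OCl^-]_dilute = 3.663 × 10^-4 / 0.01947 = 0.01881 mol/L
[OCl^-]_original = 0.01881 × 100.0/24.61 = 0.07644 mol/L

0.07644 mol/L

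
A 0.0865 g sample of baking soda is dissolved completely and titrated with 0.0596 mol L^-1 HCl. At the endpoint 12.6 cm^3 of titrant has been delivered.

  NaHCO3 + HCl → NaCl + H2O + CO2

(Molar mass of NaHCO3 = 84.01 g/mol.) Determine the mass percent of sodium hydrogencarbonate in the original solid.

n(HCl) = 0.0126 L × 0.0596 mol/L = 7.51 × 10^-4 mol
n(NaHCO3) = 7.51 × 10^-4 mol (1:1 ratio)
mass of NaHCO3 = 7.51 × 10^-4 × 84.01 g/mol = 0.0631 g
% NaHCO3 = 0.0631 / 0.0865 × 100 = 72.9 %

72.9 %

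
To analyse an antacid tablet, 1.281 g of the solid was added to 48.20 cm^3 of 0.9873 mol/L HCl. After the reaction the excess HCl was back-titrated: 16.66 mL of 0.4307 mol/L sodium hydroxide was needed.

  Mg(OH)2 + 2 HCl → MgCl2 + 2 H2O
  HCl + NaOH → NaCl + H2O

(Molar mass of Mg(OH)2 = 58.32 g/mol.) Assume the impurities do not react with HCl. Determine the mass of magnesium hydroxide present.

1.178 g

n(HCl) added = 0.04820 × 0.9873 = 0.04759 mol
n(NaOH) used in back-titration = 0.01666 × 0.4307 = 7.175 × 10^-3 mol
n(HCl) left over = 7.175 × 10^-3 mol (1:1 ratio)
n(HCl) consumed by analyte = 0.04759 − 7.175 × 10^-3 = 0.04041 mol
From the 1:2 ratio, n(Mg(OH)2) = 1/2 × 0.04041 = 0.02021 mol
mass of Mg(OH)2 = 0.02021 × 58.32 = 1.178 g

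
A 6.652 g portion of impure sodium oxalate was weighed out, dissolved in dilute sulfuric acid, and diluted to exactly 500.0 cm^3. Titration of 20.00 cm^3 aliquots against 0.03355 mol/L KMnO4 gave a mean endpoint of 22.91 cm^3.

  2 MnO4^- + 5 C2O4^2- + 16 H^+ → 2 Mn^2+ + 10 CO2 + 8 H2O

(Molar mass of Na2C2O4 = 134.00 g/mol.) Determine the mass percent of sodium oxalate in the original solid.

n(KMnO4) per titration = 0.02291 × 0.03355 = 7.686 × 10^-4 mol
From the 5:2 ratio, n(Na2C2O4) in each aliquot = 5/2 × 7.686 × 10^-4 = 1.922 × 10^-3 mol
n(Na2C2O4) in the whole flask = 1.922 × 10^-3 × 500.0/20.00 = 0.04804 mol
mass of Na2C2O4 = 0.04804 × 134.00 = 6.437 g
% Na2C2O4 = 6.437 / 6.652 × 100 = 96.77 %

96.77 %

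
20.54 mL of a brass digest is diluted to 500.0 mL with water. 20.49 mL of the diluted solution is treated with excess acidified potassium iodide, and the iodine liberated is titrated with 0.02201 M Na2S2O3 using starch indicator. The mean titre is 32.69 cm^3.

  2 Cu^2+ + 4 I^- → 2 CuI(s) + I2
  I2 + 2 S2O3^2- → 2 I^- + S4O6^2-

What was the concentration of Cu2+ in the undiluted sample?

n(S2O3^2-) = 0.03269 × 0.02201 = 7.195 × 10^-4 mol
n(I2) = n(S2O3^2-)/2 = 3.598 × 10^-4 mol
From the 2:1 ratio, n(Cu2+) in the aliquot = 2/1 × 3.598 × 10^-4 = 7.195 × 10^-4 mol
[Cu2+]_dilute = 7.195 × 10^-4 / 0.02049 = 0.03512 mol/L
[Cu2+]_original = 0.03512 × 500.0/20.54 = 0.8548 mol/L

0.8548 M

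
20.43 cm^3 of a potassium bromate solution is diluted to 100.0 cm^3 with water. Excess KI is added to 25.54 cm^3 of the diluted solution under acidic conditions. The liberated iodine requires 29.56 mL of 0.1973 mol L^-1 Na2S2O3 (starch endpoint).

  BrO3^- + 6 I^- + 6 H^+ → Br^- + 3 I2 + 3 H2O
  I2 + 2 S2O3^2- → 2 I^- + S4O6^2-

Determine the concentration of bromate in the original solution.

0.1863 mol/L

n(S2O3^2-) = 0.02956 × 0.1973 = 5.832 × 10^-3 mol
n(I2) = n(S2O3^2-)/2 = 2.916 × 10^-3 mol
From the 1:3 ratio, n(BrO3^-) in the aliquot = 1/3 × 2.916 × 10^-3 = 9.720 × 10^-4 mol
[BrO3^-]_dilute = 9.720 × 10^-4 / 0.02554 = 0.03806 mol/L
[BrO3^-]_original = 0.03806 × 100.0/20.43 = 0.1863 mol/L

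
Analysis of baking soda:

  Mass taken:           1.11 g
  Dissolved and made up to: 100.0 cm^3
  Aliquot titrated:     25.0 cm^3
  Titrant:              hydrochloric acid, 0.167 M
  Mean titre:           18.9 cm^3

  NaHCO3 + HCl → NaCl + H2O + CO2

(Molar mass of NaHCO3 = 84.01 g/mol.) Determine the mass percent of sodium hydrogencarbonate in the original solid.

95.6 %

n(HCl) per titration = 0.0189 × 0.167 = 3.16 × 10^-3 mol
n(NaHCO3) in each aliquot = 3.16 × 10^-3 mol (1:1 ratio)
n(NaHCO3) in the whole flask = 3.16 × 10^-3 × 100.0/25.0 = 0.0126 mol
mass of NaHCO3 = 0.0126 × 84.01 = 1.06 g
% NaHCO3 = 1.06 / 1.11 × 100 = 95.6 %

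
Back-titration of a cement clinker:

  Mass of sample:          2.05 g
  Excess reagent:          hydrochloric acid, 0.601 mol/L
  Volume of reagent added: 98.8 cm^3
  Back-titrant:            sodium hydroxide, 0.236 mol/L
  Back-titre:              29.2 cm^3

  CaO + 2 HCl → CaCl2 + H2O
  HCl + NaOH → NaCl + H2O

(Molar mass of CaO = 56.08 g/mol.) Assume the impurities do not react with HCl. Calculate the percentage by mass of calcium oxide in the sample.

n(HCl) added = 0.0988 × 0.601 = 0.0594 mol
n(NaOH) used in back-titration = 0.0292 × 0.236 = 6.89 × 10^-3 mol
n(HCl) left over = 6.89 × 10^-3 mol (1:1 ratio)
n(HCl) consumed by analyte = 0.0594 − 6.89 × 10^-3 = 0.0525 mol
From the 1:2 ratio, n(CaO) = 1/2 × 0.0525 = 0.0262 mol
mass of CaO = 0.0262 × 56.08 = 1.47 g
% CaO = 1.47 / 2.05 × 100 = 71.8 %

71.8 %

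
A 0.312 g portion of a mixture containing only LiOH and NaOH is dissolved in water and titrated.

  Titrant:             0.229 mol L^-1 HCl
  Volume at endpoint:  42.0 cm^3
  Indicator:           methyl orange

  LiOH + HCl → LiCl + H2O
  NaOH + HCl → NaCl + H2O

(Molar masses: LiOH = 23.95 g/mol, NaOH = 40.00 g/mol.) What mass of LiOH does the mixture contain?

n(HCl) = 0.0420 × 0.229 = 9.62 × 10^-3 mol
Let x = n(LiOH), y = n(NaOH).
Titrant: 1x + 1y = 9.62 × 10^-3;  mass: 23.95x + 40.00y = 0.312
Solving, x = 4.53 × 10^-3 mol, y = 5.09 × 10^-3 mol
mass of LiOH = 4.53 × 10^-3 × 23.95 = 0.109 g

0.109 g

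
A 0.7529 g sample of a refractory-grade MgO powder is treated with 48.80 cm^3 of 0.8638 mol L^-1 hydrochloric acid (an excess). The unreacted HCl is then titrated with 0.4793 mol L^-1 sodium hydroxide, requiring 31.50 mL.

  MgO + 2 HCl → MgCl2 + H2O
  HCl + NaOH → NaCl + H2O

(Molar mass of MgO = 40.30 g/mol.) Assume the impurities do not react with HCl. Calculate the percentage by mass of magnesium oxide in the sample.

n(HCl) added = 0.04880 × 0.8638 = 0.04215 mol
n(NaOH) used in back-titration = 0.03150 × 0.4793 = 0.01510 mol
n(HCl) left over = 0.01510 mol (1:1 ratio)
n(HCl) consumed by analyte = 0.04215 − 0.01510 = 0.02706 mol
From the 1:2 ratio, n(MgO) = 1/2 × 0.02706 = 0.01353 mol
mass of MgO = 0.01353 × 40.30 = 0.5452 g
% MgO = 0.5452 / 0.7529 × 100 = 72.41 %

72.41 %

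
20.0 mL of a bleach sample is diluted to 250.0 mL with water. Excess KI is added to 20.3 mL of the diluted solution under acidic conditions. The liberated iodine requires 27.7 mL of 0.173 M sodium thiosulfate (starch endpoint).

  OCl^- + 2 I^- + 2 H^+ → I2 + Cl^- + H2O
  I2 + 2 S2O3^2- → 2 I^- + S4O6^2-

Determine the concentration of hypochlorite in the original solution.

1.48 M

n(S2O3^2-) = 0.0277 × 0.173 = 4.79 × 10^-3 mol
n(I2) = n(S2O3^2-)/2 = 2.40 × 10^-3 mol
n(OCl^-) in the aliquot = 2.40 × 10^-3 mol (1:1 ratio)
[OCl^-]_dilute = 2.40 × 10^-3 / 0.0203 = 0.118 mol/L
[OCl^-]_original = 0.118 × 250.0/20.0 = 1.48 mol/L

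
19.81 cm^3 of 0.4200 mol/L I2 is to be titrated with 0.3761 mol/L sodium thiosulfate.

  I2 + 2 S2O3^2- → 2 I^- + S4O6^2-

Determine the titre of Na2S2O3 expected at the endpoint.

n(I2) = 0.01981 L × 0.4200 mol/L = 8.320 × 10^-3 mol
From the 2:1 stoichiometry, n(Na2S2O3) = 2/1 × 8.320 × 10^-3 = 0.01664 mol
V(Na2S2O3) = 0.01664 mol / 0.3761 mol/L = 0.04424 L = 44.24 mL

44.24 mL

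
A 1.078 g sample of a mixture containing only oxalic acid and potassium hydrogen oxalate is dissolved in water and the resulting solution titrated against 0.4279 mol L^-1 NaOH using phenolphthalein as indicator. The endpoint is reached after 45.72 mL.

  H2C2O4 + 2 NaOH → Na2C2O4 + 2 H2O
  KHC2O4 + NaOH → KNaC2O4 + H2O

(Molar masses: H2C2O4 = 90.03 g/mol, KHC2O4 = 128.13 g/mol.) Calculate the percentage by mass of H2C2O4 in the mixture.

71.78 %

n(NaOH) = 0.04572 × 0.4279 = 0.01956 mol
Let x = n(H2C2O4), y = n(KHC2O4).
Titrant: 2x + 1y = 0.01956;  mass: 90.03x + 128.13y = 1.078
Solving, x = 8.595 × 10^-3 mol, y = 2.374 × 10^-3 mol
mass of H2C2O4 = 8.595 × 10^-3 × 90.03 = 0.7738 g
% H2C2O4 = 0.7738 / 1.078 × 100 = 71.78 %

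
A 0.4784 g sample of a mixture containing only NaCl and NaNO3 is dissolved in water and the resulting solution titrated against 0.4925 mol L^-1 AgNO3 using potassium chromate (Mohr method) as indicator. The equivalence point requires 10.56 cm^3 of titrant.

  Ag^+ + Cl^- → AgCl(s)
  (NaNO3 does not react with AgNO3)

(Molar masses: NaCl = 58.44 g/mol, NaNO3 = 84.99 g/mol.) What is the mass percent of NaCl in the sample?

n(AgNO3) = 0.01056 × 0.4925 = 5.201 × 10^-3 mol
Let x = n(NaCl), y = n(NaNO3).
Titrant: 1x = 5.201 × 10^-3;  mass: 58.44x + 84.99y = 0.4784
Solving, x = 5.201 × 10^-3 mol, y = 2.053 × 10^-3 mol
mass of NaCl = 5.201 × 10^-3 × 58.44 = 0.3039 g
% NaCl = 0.3039 / 0.4784 × 100 = 63.53 %

63.53 %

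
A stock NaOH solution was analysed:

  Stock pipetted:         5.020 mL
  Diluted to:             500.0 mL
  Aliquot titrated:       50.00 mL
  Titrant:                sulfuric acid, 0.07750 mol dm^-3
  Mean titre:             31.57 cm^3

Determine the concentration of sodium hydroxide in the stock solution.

9.748 mol/L

2 NaOH + H2SO4 → Na2SO4 + 2 H2O
n(H2SO4) = 0.03157 × 0.07750 = 2.447 × 10^-3 mol
From the 2:1 ratio, n(NaOH) in the aliquot = 2/1 × 2.447 × 10^-3 = 4.893 × 10^-3 mol
[NaOH]_dilute = 4.893 × 10^-3 / 0.05000 = 0.09787 mol/L
Dilution factor = 500.0 / 5.020 = 99.60
[NaOH]_stock = 0.09787 × 99.60 = 9.748 mol/L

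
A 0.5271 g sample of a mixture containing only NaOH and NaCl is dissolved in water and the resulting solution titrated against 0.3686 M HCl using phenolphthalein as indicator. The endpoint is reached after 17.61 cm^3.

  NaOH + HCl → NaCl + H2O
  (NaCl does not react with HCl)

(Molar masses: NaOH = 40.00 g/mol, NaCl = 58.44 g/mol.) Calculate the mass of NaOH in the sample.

0.2596 g

n(HCl) = 0.01761 × 0.3686 = 6.491 × 10^-3 mol
Let x = n(NaOH), y = n(NaCl).
Titrant: 1x = 6.491 × 10^-3;  mass: 40.00x + 58.44y = 0.5271
Solving, x = 6.491 × 10^-3 mol, y = 4.577 × 10^-3 mol
mass of NaOH = 6.491 × 10^-3 × 40.00 = 0.2596 g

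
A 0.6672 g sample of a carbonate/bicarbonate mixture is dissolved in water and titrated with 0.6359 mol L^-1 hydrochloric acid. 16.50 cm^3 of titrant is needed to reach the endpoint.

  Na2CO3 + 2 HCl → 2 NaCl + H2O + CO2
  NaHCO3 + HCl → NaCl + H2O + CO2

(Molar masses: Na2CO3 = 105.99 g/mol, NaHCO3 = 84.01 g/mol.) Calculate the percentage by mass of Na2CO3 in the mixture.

54.87 %

n(HCl) = 0.01650 × 0.6359 = 0.01049 mol
Let x = n(Na2CO3), y = n(NaHCO3).
Titrant: 2x + 1y = 0.01049;  mass: 105.99x + 84.01y = 0.6672
Solving, x = 3.454 × 10^-3 mol, y = 3.584 × 10^-3 mol
mass of Na2CO3 = 3.454 × 10^-3 × 105.99 = 0.3661 g
% Na2CO3 = 0.3661 / 0.6672 × 100 = 54.87 %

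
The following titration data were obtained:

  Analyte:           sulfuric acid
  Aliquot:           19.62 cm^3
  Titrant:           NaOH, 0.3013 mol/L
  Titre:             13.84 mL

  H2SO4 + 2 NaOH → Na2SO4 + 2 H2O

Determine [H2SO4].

0.1063 mol/L

n(NaOH) = 0.01384 L × 0.3013 mol/L = 4.170 × 10^-3 mol
From the 1:2 mole ratio, n(H2SO4) = 1/2 × 4.170 × 10^-3 = 2.085 × 10^-3 mol
[H2SO4] = 2.085 × 10^-3 mol / 0.01962 L = 0.1063 mol/L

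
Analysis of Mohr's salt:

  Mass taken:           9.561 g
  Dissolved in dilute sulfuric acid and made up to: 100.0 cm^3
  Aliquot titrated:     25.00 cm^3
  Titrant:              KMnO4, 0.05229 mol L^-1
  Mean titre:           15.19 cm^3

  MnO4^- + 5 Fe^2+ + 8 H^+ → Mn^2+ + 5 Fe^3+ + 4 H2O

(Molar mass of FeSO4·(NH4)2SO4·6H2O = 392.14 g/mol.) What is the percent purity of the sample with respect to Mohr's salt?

n(KMnO4) per titration = 0.01519 × 0.05229 = 7.943 × 10^-4 mol
From the 5:1 ratio, n(FeSO4·(NH4)2SO4·6H2O) in each aliquot = 5/1 × 7.943 × 10^-4 = 3.971 × 10^-3 mol
n(FeSO4·(NH4)2SO4·6H2O) in the whole flask = 3.971 × 10^-3 × 100.0/25.00 = 0.01589 mol
mass of FeSO4·(NH4)2SO4·6H2O = 0.01589 × 392.14 = 6.229 g
% FeSO4·(NH4)2SO4·6H2O = 6.229 / 9.561 × 100 = 65.15 %

65.15 %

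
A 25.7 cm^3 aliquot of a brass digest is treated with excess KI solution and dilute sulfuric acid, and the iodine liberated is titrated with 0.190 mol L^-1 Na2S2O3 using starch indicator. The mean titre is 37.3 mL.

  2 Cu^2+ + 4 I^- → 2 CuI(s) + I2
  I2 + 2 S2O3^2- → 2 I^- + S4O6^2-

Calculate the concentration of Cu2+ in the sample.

n(S2O3^2-) = 0.0373 × 0.190 = 7.09 × 10^-3 mol
n(I2) = n(S2O3^2-)/2 = 3.54 × 10^-3 mol
From the 2:1 ratio, n(Cu2+) in the aliquot = 2/1 × 3.54 × 10^-3 = 7.09 × 10^-3 mol
[Cu2+] = 7.09 × 10^-3 / 0.0257 = 0.276 mol/L

0.276 mol/L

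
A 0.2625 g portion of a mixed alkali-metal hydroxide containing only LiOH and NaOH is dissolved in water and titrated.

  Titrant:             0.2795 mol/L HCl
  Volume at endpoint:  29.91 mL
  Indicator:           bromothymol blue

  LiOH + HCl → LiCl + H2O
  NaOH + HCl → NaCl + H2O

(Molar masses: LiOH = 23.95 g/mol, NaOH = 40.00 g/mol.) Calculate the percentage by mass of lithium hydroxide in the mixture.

n(HCl) = 0.02991 × 0.2795 = 8.360 × 10^-3 mol
Let x = n(LiOH), y = n(NaOH).
Titrant: 1x + 1y = 8.360 × 10^-3;  mass: 23.95x + 40.00y = 0.2625
Solving, x = 4.479 × 10^-3 mol, y = 3.880 × 10^-3 mol
mass of LiOH = 4.479 × 10^-3 × 23.95 = 0.1073 g
% LiOH = 0.1073 / 0.2625 × 100 = 40.87 %

40.87 %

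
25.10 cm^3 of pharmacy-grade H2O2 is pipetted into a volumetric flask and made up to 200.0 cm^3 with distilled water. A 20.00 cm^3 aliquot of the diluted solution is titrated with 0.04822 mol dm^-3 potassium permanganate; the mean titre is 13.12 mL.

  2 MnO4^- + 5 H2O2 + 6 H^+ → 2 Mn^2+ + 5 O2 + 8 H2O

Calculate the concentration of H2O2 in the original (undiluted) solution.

0.6301 mol/L

n(KMnO4) = 0.01312 × 0.04822 = 6.326 × 10^-4 mol
From the 5:2 ratio, n(H2O2) in the aliquot = 5/2 × 6.326 × 10^-4 = 1.582 × 10^-3 mol
[H2O2]_dilute = 1.582 × 10^-3 / 0.02000 = 0.07908 mol/L
Dilution factor = 200.0 / 25.10 = 7.968
[H2O2]_stock = 0.07908 × 7.968 = 0.6301 mol/L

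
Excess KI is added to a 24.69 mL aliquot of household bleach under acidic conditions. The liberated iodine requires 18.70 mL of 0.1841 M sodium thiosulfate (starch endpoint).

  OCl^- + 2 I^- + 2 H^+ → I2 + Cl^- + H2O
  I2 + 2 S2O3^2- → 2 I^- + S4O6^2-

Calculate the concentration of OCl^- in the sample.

0.06972 M

n(S2O3^2-) = 0.01870 × 0.1841 = 3.443 × 10^-3 mol
n(I2) = n(S2O3^2-)/2 = 1.721 × 10^-3 mol
n(OCl^-) in the aliquot = 1.721 × 10^-3 mol (1:1 ratio)
[OCl^-] = 1.721 × 10^-3 / 0.02469 = 0.06972 mol/L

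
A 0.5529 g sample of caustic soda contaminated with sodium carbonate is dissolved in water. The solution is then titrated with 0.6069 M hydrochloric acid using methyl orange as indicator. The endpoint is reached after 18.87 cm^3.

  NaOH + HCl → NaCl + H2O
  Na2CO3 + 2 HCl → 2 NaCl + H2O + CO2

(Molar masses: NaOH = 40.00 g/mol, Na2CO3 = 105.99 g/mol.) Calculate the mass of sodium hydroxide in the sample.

n(HCl) = 0.01887 × 0.6069 = 0.01145 mol
Let x = n(NaOH), y = n(Na2CO3).
Titrant: 1x + 2y = 0.01145;  mass: 40.00x + 105.99y = 0.5529
Solving, x = 4.156 × 10^-3 mol, y = 3.648 × 10^-3 mol
mass of NaOH = 4.156 × 10^-3 × 40.00 = 0.1662 g

0.1662 g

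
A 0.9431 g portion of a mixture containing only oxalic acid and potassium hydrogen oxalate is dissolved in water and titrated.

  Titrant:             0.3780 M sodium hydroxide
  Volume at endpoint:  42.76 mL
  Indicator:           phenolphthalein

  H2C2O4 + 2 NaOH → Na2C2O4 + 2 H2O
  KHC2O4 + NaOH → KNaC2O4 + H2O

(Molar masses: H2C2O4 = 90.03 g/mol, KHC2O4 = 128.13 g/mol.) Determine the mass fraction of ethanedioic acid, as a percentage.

64.77 %

n(NaOH) = 0.04276 × 0.3780 = 0.01616 mol
Let x = n(H2C2O4), y = n(KHC2O4).
Titrant: 2x + 1y = 0.01616;  mass: 90.03x + 128.13y = 0.9431
Solving, x = 6.785 × 10^-3 mol, y = 2.593 × 10^-3 mol
mass of H2C2O4 = 6.785 × 10^-3 × 90.03 = 0.6109 g
% H2C2O4 = 0.6109 / 0.9431 × 100 = 64.77 %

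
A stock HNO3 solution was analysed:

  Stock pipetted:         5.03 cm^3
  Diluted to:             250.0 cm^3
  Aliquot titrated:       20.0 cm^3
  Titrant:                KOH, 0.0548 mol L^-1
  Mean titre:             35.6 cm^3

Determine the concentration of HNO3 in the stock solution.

HNO3 + KOH → KNO3 + H2O
n(KOH) = 0.0356 × 0.0548 = 1.95 × 10^-3 mol
n(HNO3) in the aliquot = 1.95 × 10^-3 mol (1:1 ratio)
[HNO3]_dilute = 1.95 × 10^-3 / 0.0200 = 0.0975 mol/L
Dilution factor = 250.0 / 5.03 = 49.70
[HNO3]_stock = 0.0975 × 49.70 = 4.85 mol/L

4.85 mol/L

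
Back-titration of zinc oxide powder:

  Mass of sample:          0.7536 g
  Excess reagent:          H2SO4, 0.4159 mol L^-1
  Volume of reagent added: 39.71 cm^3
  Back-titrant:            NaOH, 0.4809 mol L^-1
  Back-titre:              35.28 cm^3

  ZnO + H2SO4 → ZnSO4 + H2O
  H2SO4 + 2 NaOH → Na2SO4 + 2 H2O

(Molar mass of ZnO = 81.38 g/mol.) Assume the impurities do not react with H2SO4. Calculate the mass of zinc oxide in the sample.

0.6537 g

n(H2SO4) added = 0.03971 × 0.4159 = 0.01652 mol
n(NaOH) used in back-titration = 0.03528 × 0.4809 = 0.01697 mol
From the 1:2 ratio, n(H2SO4) left over = 1/2 × 0.01697 = 8.483 × 10^-3 mol
n(H2SO4) consumed by analyte = 0.01652 − 8.483 × 10^-3 = 8.032 × 10^-3 mol
n(ZnO) = 8.032 × 10^-3 mol (1:1 ratio)
mass of ZnO = 8.032 × 10^-3 × 81.38 = 0.6537 g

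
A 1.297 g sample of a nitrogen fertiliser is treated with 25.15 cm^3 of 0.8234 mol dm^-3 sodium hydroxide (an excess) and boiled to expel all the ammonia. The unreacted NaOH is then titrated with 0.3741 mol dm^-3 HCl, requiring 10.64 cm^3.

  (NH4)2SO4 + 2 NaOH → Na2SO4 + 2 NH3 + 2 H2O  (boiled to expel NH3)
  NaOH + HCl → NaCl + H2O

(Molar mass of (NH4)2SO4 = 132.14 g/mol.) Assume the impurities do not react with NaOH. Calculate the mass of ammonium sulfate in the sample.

1.105 g

n(NaOH) added = 0.02515 × 0.8234 = 0.02071 mol
n(HCl) used in back-titration = 0.01064 × 0.3741 = 3.980 × 10^-3 mol
n(NaOH) left over = 3.980 × 10^-3 mol (1:1 ratio)
n(NaOH) consumed by analyte = 0.02071 − 3.980 × 10^-3 = 0.01673 mol
From the 1:2 ratio, n((NH4)2SO4) = 1/2 × 0.01673 = 8.364 × 10^-3 mol
mass of (NH4)2SO4 = 8.364 × 10^-3 × 132.14 = 1.105 g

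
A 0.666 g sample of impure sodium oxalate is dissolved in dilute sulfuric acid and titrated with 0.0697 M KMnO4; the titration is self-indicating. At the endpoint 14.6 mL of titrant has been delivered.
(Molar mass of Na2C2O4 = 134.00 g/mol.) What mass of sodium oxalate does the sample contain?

0.341 g

2 MnO4^- + 5 C2O4^2- + 16 H^+ → 2 Mn^2+ + 10 CO2 + 8 H2O
n(KMnO4) = 0.0146 L × 0.0697 mol/L = 1.02 × 10^-3 mol
From the 5:2 ratio, n(Na2C2O4) = 5/2 × 1.02 × 10^-3 = 2.54 × 10^-3 mol
mass of Na2C2O4 = 2.54 × 10^-3 × 134.00 g/mol = 0.341 g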